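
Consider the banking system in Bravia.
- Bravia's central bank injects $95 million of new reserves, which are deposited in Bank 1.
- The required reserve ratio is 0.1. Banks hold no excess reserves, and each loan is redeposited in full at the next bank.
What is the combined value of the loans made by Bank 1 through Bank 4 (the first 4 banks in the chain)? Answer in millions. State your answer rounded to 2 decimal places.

Bank i lends (1 − rr)^i of the original deposit: Bank 1 lends 95·0.9000 = 85.5000, Bank 2 lends 95·0.9000² = 76.9500, and so on.
Summing a geometric series: total = 95·[0.9000·(1 − 0.9000^4) / (1 − 0.9000)] = 294.0345 million.

$294.03 million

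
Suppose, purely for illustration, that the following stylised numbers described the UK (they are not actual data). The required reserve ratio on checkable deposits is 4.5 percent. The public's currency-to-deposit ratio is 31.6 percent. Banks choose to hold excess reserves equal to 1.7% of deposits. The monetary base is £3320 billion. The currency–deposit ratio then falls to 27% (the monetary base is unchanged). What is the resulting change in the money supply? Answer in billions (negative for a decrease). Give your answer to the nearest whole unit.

£1141 billion

Initially m₁ = (1 + 0.316) / (0.045 + 0.017 + 0.316) ≈ 3.48148, so M₁ = 3.48148 × 3320 = 11558.5136 billion.
After the change m₂ = (1 + 0.27) / (0.045 + 0.017 + 0.27) ≈ 3.82530, so M₂ = 3.82530 × 3320 = 12699.996 billion.
ΔM = M₂ − M₁ = 12699.996 − 11558.5136 = 1141.4824 billion.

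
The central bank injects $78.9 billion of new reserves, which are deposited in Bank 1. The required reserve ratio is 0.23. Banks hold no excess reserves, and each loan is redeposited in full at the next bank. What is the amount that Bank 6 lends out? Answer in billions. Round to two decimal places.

Each bank lends a fraction (1 − rr) = 0.7700 of the deposit it receives, so Bank 6 receives 78.9·0.7700^5 and lends 78.9·0.7700^6 ≈ 16.4445 billion.

$16.44 billion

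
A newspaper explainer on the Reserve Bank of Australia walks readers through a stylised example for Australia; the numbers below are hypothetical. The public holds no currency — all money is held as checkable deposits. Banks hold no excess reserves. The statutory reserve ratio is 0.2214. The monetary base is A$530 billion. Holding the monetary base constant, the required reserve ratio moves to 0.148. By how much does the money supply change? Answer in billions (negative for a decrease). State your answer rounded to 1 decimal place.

A$1187.2 billion

Initially m₁ = 1 / (0.2214) ≈ 4.51671, so M₁ = 4.51671 × 530 = 2393.8563 billion.
After the change m₂ = 1 / (0.148) ≈ 6.75676, so M₂ = 6.75676 × 530 = 3581.0828 billion.
ΔM = M₂ − M₁ = 3581.0828 − 2393.8563 = 1187.2265 billion.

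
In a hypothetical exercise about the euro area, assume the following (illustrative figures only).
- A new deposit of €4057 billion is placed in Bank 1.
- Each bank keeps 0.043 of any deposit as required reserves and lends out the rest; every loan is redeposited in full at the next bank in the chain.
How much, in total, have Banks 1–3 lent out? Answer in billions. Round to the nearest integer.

Bank i lends (1 − rr)^i of the original deposit: Bank 1 lends 4057·0.9570 = 3882.5490, Bank 2 lends 4057·0.9570² ≈ 3715.5994, and so on.
Summing a geometric series: total = 4057·[0.9570·(1 − 0.9570^3) / (1 − 0.9570)] ≈ 11153.9770 billion.

€11154 billion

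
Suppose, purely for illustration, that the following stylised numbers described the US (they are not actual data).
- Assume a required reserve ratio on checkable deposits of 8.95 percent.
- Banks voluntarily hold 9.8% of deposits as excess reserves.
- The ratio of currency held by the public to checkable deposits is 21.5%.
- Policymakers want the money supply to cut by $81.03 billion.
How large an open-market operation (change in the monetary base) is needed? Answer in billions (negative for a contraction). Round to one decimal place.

-26.8 billion

The money multiplier is m = (1 + c) / (rr + e + c) = (1 + 0.215) / (0.0895 + 0.098 + 0.215) ≈ 3.0186.
ΔMB = ΔM / m = (−81.03) / 3.0186 ≈ -26.8436 billion.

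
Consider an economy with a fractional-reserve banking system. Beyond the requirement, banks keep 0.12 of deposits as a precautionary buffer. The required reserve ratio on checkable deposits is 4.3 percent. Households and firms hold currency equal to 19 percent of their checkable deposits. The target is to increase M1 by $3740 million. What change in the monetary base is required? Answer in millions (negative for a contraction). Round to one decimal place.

The money multiplier is m = (1 + c) / (rr + e + c) = (1 + 0.19) / (0.043 + 0.12 + 0.19) ≈ 3.371105.
ΔMB = ΔM / m = (+3740) / 3.371105 ≈ 1109.4285 million.

$1109.4 million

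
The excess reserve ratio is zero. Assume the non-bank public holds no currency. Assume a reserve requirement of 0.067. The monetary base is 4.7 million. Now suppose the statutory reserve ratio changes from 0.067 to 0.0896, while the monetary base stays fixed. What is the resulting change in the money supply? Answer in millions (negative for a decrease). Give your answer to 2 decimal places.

-17.69 million

Initially m₁ = 1 / (0.067) ≈ 14.9254, so M₁ = 14.9254 × 4.7 ≈ 70.1494 million.
After the change m₂ = 1 / (0.0896) ≈ 11.1607, so M₂ = 11.1607 × 4.7 ≈ 52.4553 million.
ΔM = M₂ − M₁ = 52.4553 − 70.1494 = -17.6941 million.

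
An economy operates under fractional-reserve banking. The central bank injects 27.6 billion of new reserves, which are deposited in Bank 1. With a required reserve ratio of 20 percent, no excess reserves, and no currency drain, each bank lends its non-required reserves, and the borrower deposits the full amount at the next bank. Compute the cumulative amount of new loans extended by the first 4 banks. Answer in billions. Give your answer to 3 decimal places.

Bank i lends (1 − rr)^i of the original deposit: Bank 1 lends 27.6·0.8000 = 22.0800, Bank 2 lends 27.6·0.8000² = 17.6640, and so on.
Summing a geometric series: total = 27.6·[0.8000·(1 − 0.8000^4) / (1 − 0.8000)] ≈ 65.1802 billion.

65.180 billion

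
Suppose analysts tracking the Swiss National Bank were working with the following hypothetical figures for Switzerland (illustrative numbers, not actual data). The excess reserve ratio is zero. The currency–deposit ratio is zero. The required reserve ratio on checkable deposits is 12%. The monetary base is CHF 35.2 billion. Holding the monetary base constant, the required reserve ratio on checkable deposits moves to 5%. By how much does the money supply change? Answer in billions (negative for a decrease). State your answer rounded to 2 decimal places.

CHF 410.67 billion

Initially m₁ = 1 / (0.12) ≈ 8.33333, so M₁ = 8.33333 × 35.2 ≈ 293.3332 billion.
After the change m₂ = 1 / (0.05) = 20, so M₂ = 20 × 35.2 = 704 billion.
ΔM = M₂ − M₁ = 704 − 293.3332 = 410.6668 billion.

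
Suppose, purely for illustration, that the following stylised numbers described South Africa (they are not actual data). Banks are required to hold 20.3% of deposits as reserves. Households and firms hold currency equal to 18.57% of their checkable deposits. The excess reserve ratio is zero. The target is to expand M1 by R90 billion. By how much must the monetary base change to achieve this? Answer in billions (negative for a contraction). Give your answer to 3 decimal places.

The money multiplier is m = (1 + c) / (rr + c) = (1 + 0.1857) / (0.203 + 0.1857) ≈ 3.050424.
ΔMB = ΔM / m = (+90) / 3.050424 ≈ 29.5041 billion.

R29.504 billion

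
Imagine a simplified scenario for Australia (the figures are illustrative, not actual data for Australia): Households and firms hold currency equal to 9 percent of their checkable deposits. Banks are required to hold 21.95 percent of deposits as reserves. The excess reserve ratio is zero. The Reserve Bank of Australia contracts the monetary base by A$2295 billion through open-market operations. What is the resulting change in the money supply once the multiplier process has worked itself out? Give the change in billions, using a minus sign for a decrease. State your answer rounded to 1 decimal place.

The money multiplier is m = (1 + c) / (rr + c) = (1 + 0.09) / (0.2195 + 0.09) ≈ 3.521809.
The sale removes 2295 billion of base, so ΔM = m × ΔMB = 3.521809 × (−2295) ≈ -8082.5517 billion.

-8082.6 billion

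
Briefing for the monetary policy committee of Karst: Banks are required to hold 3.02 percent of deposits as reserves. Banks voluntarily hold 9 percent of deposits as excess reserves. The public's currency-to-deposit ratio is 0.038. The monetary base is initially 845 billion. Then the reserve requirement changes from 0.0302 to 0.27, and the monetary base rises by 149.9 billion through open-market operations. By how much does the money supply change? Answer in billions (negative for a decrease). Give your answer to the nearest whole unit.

Before: m₁ = (1 + 0.038) / (0.0302 + 0.09 + 0.038) ≈ 6.5613, MB₁ = 845, so M₁ = 6.5613 × 845 = 5544.2985 billion.
After: m₂ = (1 + 0.038) / (0.27 + 0.09 + 0.038) ≈ 2.6080, MB₂ = 845 + 149.9 = 994.9, so M₂ = 2.6080 × 994.9 = 2594.6992 billion.
ΔM = M₂ − M₁ = 2594.6992 − 5544.2985 = -2949.5993 billion.

-2950 billion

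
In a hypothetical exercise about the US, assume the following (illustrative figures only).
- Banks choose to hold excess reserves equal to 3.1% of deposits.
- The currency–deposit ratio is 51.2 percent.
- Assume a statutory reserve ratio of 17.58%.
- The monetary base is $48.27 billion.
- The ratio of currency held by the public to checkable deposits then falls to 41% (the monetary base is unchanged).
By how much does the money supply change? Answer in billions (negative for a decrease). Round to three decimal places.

$8.809 billion

Initially m₁ = (1 + 0.512) / (0.1758 + 0.031 + 0.512) ≈ 2.103506, so M₁ = 2.103506 × 48.27 ≈ 101.5362 billion.
After the change m₂ = (1 + 0.41) / (0.1758 + 0.031 + 0.41) ≈ 2.285992, so M₂ = 2.285992 × 48.27 ≈ 110.3448 billion.
ΔM = M₂ − M₁ = 110.3448 − 101.5362 = 8.8086 billion.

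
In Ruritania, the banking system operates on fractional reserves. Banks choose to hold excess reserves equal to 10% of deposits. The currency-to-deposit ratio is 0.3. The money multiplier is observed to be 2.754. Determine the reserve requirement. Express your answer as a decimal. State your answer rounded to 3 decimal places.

0.072

Using m = 2.754. Since m = (1 + c)/(c + rr + e), the denominator satisfies c + rr + e = (1 + c)/m = (1 + 0.3) / 2.754 ≈ 0.472041.
With c = 0.3 and e = 0.1, the reserve requirement is 0.472041 − 0.3 − 0.1 = 0.072041.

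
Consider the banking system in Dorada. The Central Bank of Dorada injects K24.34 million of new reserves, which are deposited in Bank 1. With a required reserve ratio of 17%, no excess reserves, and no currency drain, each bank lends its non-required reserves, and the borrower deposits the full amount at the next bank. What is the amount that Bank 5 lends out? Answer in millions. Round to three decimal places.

K9.588 million

Each bank lends a fraction (1 − rr) = 0.8300 of the deposit it receives, so Bank 5 receives 24.34·0.8300^4 and lends 24.34·0.8300^5 ≈ 9.5876 million.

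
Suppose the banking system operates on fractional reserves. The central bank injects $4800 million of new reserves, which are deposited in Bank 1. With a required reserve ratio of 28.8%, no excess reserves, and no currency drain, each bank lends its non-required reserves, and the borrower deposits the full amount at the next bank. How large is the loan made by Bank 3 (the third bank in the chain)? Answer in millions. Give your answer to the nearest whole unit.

$1733 million

Each bank lends a fraction (1 − rr) = 0.7120 of the deposit it receives, so Bank 3 receives 4800·0.7120^2 and lends 4800·0.7120^3 ≈ 1732.5318 million.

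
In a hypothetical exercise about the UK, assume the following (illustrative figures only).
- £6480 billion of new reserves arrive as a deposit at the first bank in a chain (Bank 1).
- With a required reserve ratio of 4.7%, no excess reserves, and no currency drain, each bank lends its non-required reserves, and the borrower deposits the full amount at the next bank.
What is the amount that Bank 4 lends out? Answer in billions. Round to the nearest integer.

£5345 billion

Each bank lends a fraction (1 − rr) = 0.9530 of the deposit it receives, so Bank 4 receives 6480·0.9530^3 and lends 6480·0.9530^4 ≈ 5344.9864 billion.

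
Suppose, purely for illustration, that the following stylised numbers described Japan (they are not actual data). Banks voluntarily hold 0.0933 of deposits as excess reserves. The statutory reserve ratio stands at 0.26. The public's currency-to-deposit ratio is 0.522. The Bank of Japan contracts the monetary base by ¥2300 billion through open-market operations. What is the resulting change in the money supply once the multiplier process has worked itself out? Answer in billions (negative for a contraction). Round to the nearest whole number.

The money multiplier is m = (1 + c) / (rr + e + c) = (1 + 0.522) / (0.26 + 0.0933 + 0.522) ≈ 1.73883.
The sale removes 2300 billion of base, so ΔM = m × ΔMB = 1.73883 × (−2300) = -3999.309 billion.

-3999 billion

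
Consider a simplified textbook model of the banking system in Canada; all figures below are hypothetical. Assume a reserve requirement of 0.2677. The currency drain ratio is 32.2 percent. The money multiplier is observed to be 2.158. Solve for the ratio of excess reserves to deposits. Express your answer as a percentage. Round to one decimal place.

Using m = 2.158. Since m = (1 + c)/(c + rr + e), the denominator satisfies c + rr + e = (1 + c)/m = (1 + 0.322) / 2.158 ≈ 0.612604.
With c = 0.322 and rr = 0.2677, the ratio of excess reserves to deposits is 0.612604 − 0.322 − 0.2677 = 0.022904.

2.3%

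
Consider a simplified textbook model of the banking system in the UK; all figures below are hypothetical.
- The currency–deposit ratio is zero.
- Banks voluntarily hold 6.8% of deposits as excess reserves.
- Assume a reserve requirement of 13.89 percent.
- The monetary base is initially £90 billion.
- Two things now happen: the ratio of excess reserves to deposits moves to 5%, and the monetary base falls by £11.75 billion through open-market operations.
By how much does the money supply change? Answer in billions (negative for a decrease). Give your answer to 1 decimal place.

Before: m₁ = 1 / (0.1389 + 0.068) ≈ 4.8333, MB₁ = 90, so M₁ = 4.8333 × 90 = 434.997 billion.
After: m₂ = 1 / (0.1389 + 0.05) ≈ 5.2938, MB₂ = 90 − 11.75 = 78.25, so M₂ = 5.2938 × 78.25 ≈ 414.2398 billion.
ΔM = M₂ − M₁ = 414.2398 − 434.997 = -20.7572 billion.

-20.8 billion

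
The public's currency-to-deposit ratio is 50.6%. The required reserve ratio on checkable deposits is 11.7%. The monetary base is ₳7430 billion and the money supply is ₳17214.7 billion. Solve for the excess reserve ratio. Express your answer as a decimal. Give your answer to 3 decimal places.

0.027

Using m = M/MB = 17214.7/7430 ≈ 2.316918. Since m = (1 + c)/(c + rr + e), the denominator satisfies c + rr + e = (1 + c)/m = (1 + 0.506) / 2.316918 ≈ 0.650001.
With c = 0.506 and rr = 0.117, the excess reserve ratio is 0.650001 − 0.506 − 0.117 = 0.027001.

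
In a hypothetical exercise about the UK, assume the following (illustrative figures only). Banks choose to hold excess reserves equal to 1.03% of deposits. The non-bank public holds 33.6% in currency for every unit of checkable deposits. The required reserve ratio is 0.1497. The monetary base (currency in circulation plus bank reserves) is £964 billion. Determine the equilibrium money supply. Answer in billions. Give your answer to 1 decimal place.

£2596.6 billion

The money multiplier is m = (1 + c) / (rr + e + c) = (1 + 0.336) / (0.1497 + 0.0103 + 0.336) ≈ 2.69355.
So M = m × MB = 2.69355 × 964 = 2596.5822 billion.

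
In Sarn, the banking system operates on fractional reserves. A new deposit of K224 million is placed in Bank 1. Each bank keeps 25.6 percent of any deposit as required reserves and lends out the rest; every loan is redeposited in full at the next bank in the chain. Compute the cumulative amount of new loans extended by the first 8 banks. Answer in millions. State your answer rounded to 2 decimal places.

K589.88 million

Bank i lends (1 − rr)^i of the original deposit: Bank 1 lends 224·0.7440 = 166.6560, Bank 2 lends 224·0.7440² ≈ 123.9921, and so on.
Summing a geometric series: total = 224·[0.7440·(1 − 0.7440^8) / (1 − 0.7440)] ≈ 589.8827 million.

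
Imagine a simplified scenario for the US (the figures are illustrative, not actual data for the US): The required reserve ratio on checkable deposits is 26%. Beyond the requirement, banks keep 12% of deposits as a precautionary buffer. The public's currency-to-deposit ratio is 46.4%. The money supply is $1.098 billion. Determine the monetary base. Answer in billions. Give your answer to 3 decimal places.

The money multiplier is m = (1 + c) / (rr + e + c) = (1 + 0.464) / (0.26 + 0.12 + 0.464) ≈ 1.73460.
MB = M / m = 1.098 / 1.73460 ≈ 0.633 billion.

$0.633 billion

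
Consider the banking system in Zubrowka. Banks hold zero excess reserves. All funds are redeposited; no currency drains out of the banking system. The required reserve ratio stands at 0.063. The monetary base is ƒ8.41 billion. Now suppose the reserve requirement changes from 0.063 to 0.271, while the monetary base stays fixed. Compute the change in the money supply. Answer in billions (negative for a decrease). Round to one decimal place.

Initially m₁ = 1 / (0.063) ≈ 15.8730, so M₁ = 15.8730 × 8.41 ≈ 133.4919 billion.
After the change m₂ = 1 / (0.271) ≈ 3.69, so M₂ = 3.69 × 8.41 = 31.0329 billion.
ΔM = M₂ − M₁ = 31.0329 − 133.4919 = -102.459 billion.

-102.5 billion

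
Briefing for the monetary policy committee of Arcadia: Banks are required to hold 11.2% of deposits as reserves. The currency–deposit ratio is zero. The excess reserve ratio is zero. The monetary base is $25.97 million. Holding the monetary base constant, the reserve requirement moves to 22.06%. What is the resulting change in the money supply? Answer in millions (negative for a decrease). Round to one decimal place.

Initially m₁ = 1 / (0.112) ≈ 8.9286, so M₁ = 8.9286 × 25.97 ≈ 231.8757 million.
After the change m₂ = 1 / (0.2206) ≈ 4.5331, so M₂ = 4.5331 × 25.97 ≈ 117.7246 million.
ΔM = M₂ − M₁ = 117.7246 − 231.8757 = -114.1511 million.

-114.2 million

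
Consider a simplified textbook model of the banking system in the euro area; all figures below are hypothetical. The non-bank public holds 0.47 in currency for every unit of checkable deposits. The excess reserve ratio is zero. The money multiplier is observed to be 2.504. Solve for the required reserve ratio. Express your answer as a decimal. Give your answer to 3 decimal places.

Using m = 2.504. Since m = (1 + c)/(c + rr + e), the denominator satisfies c + rr + e = (1 + c)/m = (1 + 0.47) / 2.504 ≈ 0.587061.
With c = 0.47 and e = 0, the required reserve ratio is 0.587061 − 0.47 − 0 = 0.117061.

0.117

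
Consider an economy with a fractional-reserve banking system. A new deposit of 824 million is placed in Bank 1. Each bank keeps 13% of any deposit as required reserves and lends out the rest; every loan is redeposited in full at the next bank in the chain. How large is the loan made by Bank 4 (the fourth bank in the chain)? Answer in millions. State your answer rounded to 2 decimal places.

472.07 million

Each bank lends a fraction (1 − rr) = 0.8700 of the deposit it receives, so Bank 4 receives 824·0.8700^3 and lends 824·0.8700^4 ≈ 472.0676 million.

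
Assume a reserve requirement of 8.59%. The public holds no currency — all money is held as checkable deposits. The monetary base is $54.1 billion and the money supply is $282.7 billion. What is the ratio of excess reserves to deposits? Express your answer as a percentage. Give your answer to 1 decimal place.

10.5%

Using m = M/MB = 282.7/54.1 ≈ 5.225508. Since m = (1 + c)/(c + rr + e), the denominator satisfies c + rr + e = (1 + c)/m = (1 + 0) / 5.225508 ≈ 0.191369.
With c = 0 and rr = 0.0859, the ratio of excess reserves to deposits is 0.191369 − 0 − 0.0859 = 0.105469.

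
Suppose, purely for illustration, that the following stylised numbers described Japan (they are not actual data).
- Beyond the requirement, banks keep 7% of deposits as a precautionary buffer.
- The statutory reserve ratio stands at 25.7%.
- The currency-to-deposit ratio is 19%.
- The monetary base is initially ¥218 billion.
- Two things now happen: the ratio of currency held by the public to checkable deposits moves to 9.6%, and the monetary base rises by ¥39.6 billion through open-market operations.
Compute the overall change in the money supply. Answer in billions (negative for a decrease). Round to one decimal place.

¥165.7 billion

Before: m₁ = (1 + 0.19) / (0.257 + 0.07 + 0.19) ≈ 2.30174, MB₁ = 218, so M₁ = 2.30174 × 218 ≈ 501.7793 billion.
After: m₂ = (1 + 0.096) / (0.257 + 0.07 + 0.096) ≈ 2.59102, MB₂ = 218 + 39.6 = 257.6, so M₂ = 2.59102 × 257.6 ≈ 667.4468 billion.
ΔM = M₂ − M₁ = 667.4468 − 501.7793 = 165.6675 billion.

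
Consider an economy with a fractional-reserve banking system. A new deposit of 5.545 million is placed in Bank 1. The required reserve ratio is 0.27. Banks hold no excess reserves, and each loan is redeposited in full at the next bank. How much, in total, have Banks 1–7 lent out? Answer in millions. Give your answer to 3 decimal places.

Bank i lends (1 − rr)^i of the original deposit: Bank 1 lends 5.545·0.7300 ≈ 4.0478, Bank 2 lends 5.545·0.7300² ≈ 2.9549, and so on.
Summing a geometric series: total = 5.545·[0.7300·(1 − 0.7300^7) / (1 − 0.7300)] ≈ 13.3358 million.

13.336 million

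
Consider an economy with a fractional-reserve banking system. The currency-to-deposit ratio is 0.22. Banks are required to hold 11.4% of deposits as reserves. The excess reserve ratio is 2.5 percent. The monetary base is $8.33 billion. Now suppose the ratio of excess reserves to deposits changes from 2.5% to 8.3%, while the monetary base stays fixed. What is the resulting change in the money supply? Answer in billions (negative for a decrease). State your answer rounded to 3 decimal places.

-3.937 billion

Initially m₁ = (1 + 0.22) / (0.114 + 0.025 + 0.22) ≈ 3.39833, so M₁ = 3.39833 × 8.33 ≈ 28.3081 billion.
After the change m₂ = (1 + 0.22) / (0.114 + 0.083 + 0.22) ≈ 2.92566, so M₂ = 2.92566 × 8.33 ≈ 24.3707 billion.
ΔM = M₂ − M₁ = 24.3707 − 28.3081 = -3.9374 billion.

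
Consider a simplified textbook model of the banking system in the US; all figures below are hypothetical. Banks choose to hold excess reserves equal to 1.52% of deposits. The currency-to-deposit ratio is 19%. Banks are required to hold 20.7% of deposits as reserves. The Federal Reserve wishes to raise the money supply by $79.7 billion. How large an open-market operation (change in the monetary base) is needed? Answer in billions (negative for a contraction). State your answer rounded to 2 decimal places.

$27.61 billion

The money multiplier is m = (1 + c) / (rr + e + c) = (1 + 0.19) / (0.207 + 0.0152 + 0.19) ≈ 2.88695.
ΔMB = ΔM / m = (+79.7) / 2.88695 ≈ 27.607 billion.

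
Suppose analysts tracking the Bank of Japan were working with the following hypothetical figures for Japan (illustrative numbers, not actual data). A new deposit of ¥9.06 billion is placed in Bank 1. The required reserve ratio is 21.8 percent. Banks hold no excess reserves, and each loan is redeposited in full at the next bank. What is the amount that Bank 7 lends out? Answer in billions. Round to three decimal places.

¥1.620 billion

Each bank lends a fraction (1 − rr) = 0.7820 of the deposit it receives, so Bank 7 receives 9.06·0.7820^6 and lends 9.06·0.7820^7 ≈ 1.6202 billion.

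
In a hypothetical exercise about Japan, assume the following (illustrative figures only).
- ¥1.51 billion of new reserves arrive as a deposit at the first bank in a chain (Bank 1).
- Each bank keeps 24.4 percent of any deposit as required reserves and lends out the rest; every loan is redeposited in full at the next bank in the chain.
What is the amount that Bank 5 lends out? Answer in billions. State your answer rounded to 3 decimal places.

¥0.373 billion

Each bank lends a fraction (1 − rr) = 0.7560 of the deposit it receives, so Bank 5 receives 1.51·0.7560^4 and lends 1.51·0.7560^5 ≈ 0.3729 billion.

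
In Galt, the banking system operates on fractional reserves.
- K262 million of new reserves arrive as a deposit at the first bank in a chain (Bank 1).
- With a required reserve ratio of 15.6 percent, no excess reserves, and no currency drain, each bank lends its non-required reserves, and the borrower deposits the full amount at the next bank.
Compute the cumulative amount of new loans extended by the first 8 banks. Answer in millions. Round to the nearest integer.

K1053 million

Bank i lends (1 − rr)^i of the original deposit: Bank 1 lends 262·0.8440 = 221.1280, Bank 2 lends 262·0.8440² ≈ 186.6320, and so on.
Summing a geometric series: total = 262·[0.8440·(1 − 0.8440^8) / (1 − 0.8440)] ≈ 1052.5159 million.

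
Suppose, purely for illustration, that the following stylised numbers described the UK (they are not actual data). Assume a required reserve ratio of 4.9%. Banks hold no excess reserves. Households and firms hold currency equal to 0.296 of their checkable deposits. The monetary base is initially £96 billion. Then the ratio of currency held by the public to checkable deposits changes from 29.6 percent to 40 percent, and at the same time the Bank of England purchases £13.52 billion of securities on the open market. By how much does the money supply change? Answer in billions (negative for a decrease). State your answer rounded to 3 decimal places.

Before: m₁ = (1 + 0.296) / (0.049 + 0.296) ≈ 3.7565217, MB₁ = 96, so M₁ = 3.7565217 × 96 ≈ 360.6261 billion.
After: m₂ = (1 + 0.4) / (0.049 + 0.4) ≈ 3.1180401, MB₂ = 96 + 13.52 = 109.52, so M₂ = 3.1180401 × 109.52 ≈ 341.4878 billion.
ΔM = M₂ − M₁ = 341.4878 − 360.6261 = -19.1383 billion.

-19.138 billion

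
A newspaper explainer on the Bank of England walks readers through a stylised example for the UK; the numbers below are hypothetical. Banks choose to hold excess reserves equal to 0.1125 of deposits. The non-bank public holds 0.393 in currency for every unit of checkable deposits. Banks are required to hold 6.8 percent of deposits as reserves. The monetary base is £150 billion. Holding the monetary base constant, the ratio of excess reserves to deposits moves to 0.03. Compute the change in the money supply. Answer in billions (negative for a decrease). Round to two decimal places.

£61.22 billion

Initially m₁ = (1 + 0.393) / (0.068 + 0.1125 + 0.393) ≈ 2.428945, so M₁ = 2.428945 × 150 ≈ 364.3418 billion.
After the change m₂ = (1 + 0.393) / (0.068 + 0.03 + 0.393) ≈ 2.837067, so M₂ = 2.837067 × 150 ≈ 425.56 billion.
ΔM = M₂ − M₁ = 425.56 − 364.3418 = 61.2182 billion.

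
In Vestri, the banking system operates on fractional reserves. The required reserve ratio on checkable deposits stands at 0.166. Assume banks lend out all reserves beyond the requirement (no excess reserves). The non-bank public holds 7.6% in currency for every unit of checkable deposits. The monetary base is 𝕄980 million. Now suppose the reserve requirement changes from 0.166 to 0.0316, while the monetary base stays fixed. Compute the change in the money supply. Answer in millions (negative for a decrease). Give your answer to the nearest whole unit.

𝕄5443 million

Initially m₁ = (1 + 0.076) / (0.166 + 0.076) ≈ 4.4463, so M₁ = 4.4463 × 980 = 4357.374 million.
After the change m₂ = (1 + 0.076) / (0.0316 + 0.076) = 10, so M₂ = 10 × 980 = 9800 million.
ΔM = M₂ − M₁ = 9800 − 4357.374 = 5442.626 million.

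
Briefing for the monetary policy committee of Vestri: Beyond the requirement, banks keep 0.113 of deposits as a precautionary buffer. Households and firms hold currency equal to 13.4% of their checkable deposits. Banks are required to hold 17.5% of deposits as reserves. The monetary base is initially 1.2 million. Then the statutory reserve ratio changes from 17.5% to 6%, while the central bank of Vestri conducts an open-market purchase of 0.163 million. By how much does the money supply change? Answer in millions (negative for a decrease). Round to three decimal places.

1.810 million

Before: m₁ = (1 + 0.134) / (0.175 + 0.113 + 0.134) ≈ 2.68720, MB₁ = 1.2, so M₁ = 2.68720 × 1.2 ≈ 3.2246 million.
After: m₂ = (1 + 0.134) / (0.06 + 0.113 + 0.134) ≈ 3.69381, MB₂ = 1.2 + 0.163 = 1.363, so M₂ = 3.69381 × 1.363 ≈ 5.0347 million.
ΔM = M₂ − M₁ = 5.0347 − 3.2246 = 1.8101 million.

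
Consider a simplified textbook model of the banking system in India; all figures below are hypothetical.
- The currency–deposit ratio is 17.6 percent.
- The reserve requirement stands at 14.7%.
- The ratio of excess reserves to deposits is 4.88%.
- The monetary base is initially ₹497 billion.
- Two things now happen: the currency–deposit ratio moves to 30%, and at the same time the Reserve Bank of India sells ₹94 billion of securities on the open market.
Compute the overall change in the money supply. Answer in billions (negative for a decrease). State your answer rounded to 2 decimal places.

-515.33 billion

Before: m₁ = (1 + 0.176) / (0.147 + 0.0488 + 0.176) ≈ 3.162991, MB₁ = 497, so M₁ = 3.162991 × 497 ≈ 1572.0065 billion.
After: m₂ = (1 + 0.3) / (0.147 + 0.0488 + 0.3) ≈ 2.622025, MB₂ = 497 − 94 = 403, so M₂ = 2.622025 × 403 ≈ 1056.6761 billion.
ΔM = M₂ − M₁ = 1056.6761 − 1572.0065 = -515.3304 billion.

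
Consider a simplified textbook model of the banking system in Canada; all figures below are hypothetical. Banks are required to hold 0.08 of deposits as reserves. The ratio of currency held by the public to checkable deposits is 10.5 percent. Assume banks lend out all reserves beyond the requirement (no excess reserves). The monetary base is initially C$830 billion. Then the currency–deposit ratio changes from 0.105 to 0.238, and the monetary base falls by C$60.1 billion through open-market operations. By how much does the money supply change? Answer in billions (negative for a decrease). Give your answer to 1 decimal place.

Before: m₁ = (1 + 0.105) / (0.08 + 0.105) ≈ 5.97297, MB₁ = 830, so M₁ = 5.97297 × 830 = 4957.5651 billion.
After: m₂ = (1 + 0.238) / (0.08 + 0.238) ≈ 3.89308, MB₂ = 830 − 60.1 = 769.9, so M₂ = 3.89308 × 769.9 ≈ 2997.2823 billion.
ΔM = M₂ − M₁ = 2997.2823 − 4957.5651 = -1960.2828 billion.

-1960.3 billion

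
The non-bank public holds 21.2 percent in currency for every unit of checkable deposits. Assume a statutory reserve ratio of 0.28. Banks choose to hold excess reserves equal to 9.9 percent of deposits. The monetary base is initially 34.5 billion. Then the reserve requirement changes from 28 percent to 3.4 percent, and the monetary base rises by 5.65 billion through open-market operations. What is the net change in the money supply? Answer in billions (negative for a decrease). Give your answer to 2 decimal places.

Before: m₁ = (1 + 0.212) / (0.28 + 0.099 + 0.212) ≈ 2.05076, MB₁ = 34.5, so M₁ = 2.05076 × 34.5 ≈ 70.7512 billion.
After: m₂ = (1 + 0.212) / (0.034 + 0.099 + 0.212) ≈ 3.51304, MB₂ = 34.5 + 5.65 = 40.15, so M₂ = 3.51304 × 40.15 ≈ 141.0486 billion.
ΔM = M₂ − M₁ = 141.0486 − 70.7512 = 70.2974 billion.

70.30 billion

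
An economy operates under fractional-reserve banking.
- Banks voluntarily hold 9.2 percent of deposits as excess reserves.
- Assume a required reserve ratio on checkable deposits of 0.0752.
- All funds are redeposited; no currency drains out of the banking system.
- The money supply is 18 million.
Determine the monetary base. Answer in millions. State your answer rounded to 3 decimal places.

3.010 million

The money multiplier is m = 1 / (rr + e) = 1 / (0.0752 + 0.092) ≈ 5.980861.
MB = M / m = 18 / 5.980861 ≈ 3.0096 million.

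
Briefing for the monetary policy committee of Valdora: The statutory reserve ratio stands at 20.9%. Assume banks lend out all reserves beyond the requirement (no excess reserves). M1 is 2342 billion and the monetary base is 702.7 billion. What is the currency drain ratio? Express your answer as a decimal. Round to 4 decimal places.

Using m = M/MB = 2342/702.7 ≈ 3.332859. From m = (1 + c)/(c + rr + e), rearranging gives 1 + c = m·(c + rr + e), so c·(1 − m) = m·(rr + e) − 1.
Hence c = [m·(rr + e) − 1]/(1 − m) = [3.332859 × (0.209 + 0) − 1] / (1 − 3.332859) ≈ 0.130069.

0.1301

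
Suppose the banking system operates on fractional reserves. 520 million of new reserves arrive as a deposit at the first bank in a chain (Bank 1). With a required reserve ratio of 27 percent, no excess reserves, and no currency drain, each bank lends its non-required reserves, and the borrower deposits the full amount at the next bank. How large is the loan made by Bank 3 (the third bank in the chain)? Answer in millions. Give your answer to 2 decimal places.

202.29 million

Each bank lends a fraction (1 − rr) = 0.7300 of the deposit it receives, so Bank 3 receives 520·0.7300^2 and lends 520·0.7300^3 ≈ 202.2888 million.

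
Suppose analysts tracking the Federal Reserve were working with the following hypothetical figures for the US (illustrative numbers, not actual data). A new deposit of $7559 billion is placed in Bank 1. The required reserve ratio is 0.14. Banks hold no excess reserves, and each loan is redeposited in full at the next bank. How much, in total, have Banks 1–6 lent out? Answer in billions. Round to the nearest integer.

Bank i lends (1 − rr)^i of the original deposit: Bank 1 lends 7559·0.8600 = 6500.7400, Bank 2 lends 7559·0.8600² = 5590.6364, and so on.
Summing a geometric series: total = 7559·[0.8600·(1 − 0.8600^6) / (1 − 0.8600)] ≈ 27648.2399 billion.

$27648 billion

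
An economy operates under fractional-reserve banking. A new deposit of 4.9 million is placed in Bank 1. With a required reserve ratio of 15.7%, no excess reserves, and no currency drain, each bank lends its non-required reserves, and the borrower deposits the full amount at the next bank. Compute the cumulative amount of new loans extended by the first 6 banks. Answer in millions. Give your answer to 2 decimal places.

Bank i lends (1 − rr)^i of the original deposit: Bank 1 lends 4.9·0.8430 = 4.1307, Bank 2 lends 4.9·0.8430² ≈ 3.4822, and so on.
Summing a geometric series: total = 4.9·[0.8430·(1 − 0.8430^6) / (1 − 0.8430)] ≈ 16.8676 million.

16.87 million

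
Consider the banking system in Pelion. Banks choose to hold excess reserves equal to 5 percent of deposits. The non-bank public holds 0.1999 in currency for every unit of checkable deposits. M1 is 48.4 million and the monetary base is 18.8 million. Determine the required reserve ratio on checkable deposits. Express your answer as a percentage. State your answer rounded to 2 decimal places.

Using m = M/MB = 48.4/18.8 ≈ 2.574468. Since m = (1 + c)/(c + rr + e), the denominator satisfies c + rr + e = (1 + c)/m = (1 + 0.1999) / 2.574468 ≈ 0.466077.
With c = 0.1999 and e = 0.05, the required reserve ratio on checkable deposits is 0.466077 − 0.1999 − 0.05 = 0.216177.

21.62%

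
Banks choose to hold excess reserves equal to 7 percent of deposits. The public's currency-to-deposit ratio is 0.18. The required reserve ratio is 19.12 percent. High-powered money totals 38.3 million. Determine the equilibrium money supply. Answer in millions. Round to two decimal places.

The money multiplier is m = (1 + c) / (rr + e + c) = (1 + 0.18) / (0.1912 + 0.07 + 0.18) ≈ 2.67452.
So M = m × MB = 2.67452 × 38.3 ≈ 102.4341 million.

102.43 million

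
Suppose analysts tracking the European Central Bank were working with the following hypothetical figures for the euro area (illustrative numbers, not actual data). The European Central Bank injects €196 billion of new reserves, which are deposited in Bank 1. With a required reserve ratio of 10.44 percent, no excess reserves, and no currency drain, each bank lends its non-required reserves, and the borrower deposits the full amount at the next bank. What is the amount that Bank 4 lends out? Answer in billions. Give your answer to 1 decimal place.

Each bank lends a fraction (1 − rr) = 0.8956 of the deposit it receives, so Bank 4 receives 196·0.8956^3 and lends 196·0.8956^4 ≈ 126.0992 billion.

€126.1 billion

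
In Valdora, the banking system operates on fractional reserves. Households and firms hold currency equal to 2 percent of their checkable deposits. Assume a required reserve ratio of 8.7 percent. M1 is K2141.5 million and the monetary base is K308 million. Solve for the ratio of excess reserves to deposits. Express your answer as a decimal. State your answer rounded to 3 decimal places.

0.040

Using m = M/MB = 2141.5/308 ≈ 6.952922. Since m = (1 + c)/(c + rr + e), the denominator satisfies c + rr + e = (1 + c)/m = (1 + 0.02) / 6.952922 ≈ 0.146701.
With c = 0.02 and rr = 0.087, the ratio of excess reserves to deposits is 0.146701 − 0.02 − 0.087 = 0.039701.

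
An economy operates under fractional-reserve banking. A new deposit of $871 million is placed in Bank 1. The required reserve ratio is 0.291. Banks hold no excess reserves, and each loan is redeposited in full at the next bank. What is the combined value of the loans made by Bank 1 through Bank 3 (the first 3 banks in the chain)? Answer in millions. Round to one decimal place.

$1365.8 million

Bank i lends (1 − rr)^i of the original deposit: Bank 1 lends 871·0.7090 = 617.5390, Bank 2 lends 871·0.7090² ≈ 437.8352, and so on.
Summing a geometric series: total = 871·[0.7090·(1 − 0.7090^3) / (1 − 0.7090)] ≈ 1365.7993 million.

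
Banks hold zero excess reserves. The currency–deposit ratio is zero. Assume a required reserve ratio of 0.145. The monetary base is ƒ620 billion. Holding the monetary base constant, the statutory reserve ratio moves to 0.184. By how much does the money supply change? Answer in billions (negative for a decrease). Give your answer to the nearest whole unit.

Initially m₁ = 1 / (0.145) ≈ 6.8966, so M₁ = 6.8966 × 620 = 4275.892 billion.
After the change m₂ = 1 / (0.184) ≈ 5.4348, so M₂ = 5.4348 × 620 = 3369.576 billion.
ΔM = M₂ − M₁ = 3369.576 − 4275.892 = -906.316 billion.

-906 billion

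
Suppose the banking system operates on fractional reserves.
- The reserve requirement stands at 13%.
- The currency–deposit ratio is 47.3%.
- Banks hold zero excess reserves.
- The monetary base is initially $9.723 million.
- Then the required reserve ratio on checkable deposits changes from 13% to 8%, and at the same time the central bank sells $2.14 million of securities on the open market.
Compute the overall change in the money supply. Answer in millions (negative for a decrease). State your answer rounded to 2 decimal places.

-3.55 million

Before: m₁ = (1 + 0.473) / (0.13 + 0.473) ≈ 2.4428, MB₁ = 9.723, so M₁ = 2.4428 × 9.723 ≈ 23.7513 million.
After: m₂ = (1 + 0.473) / (0.08 + 0.473) ≈ 2.6637, MB₂ = 9.723 − 2.14 = 7.583, so M₂ = 2.6637 × 7.583 ≈ 20.1988 million.
ΔM = M₂ − M₁ = 20.1988 − 23.7513 = -3.5525 million.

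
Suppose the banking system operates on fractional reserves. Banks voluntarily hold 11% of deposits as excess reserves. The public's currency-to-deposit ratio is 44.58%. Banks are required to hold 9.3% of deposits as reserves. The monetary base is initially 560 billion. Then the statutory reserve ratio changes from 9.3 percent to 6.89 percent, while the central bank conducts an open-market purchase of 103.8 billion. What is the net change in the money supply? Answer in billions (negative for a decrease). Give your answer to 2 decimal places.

288.38 billion

Before: m₁ = (1 + 0.4458) / (0.093 + 0.11 + 0.4458) ≈ 2.228422, MB₁ = 560, so M₁ = 2.228422 × 560 ≈ 1247.9163 billion.
After: m₂ = (1 + 0.4458) / (0.0689 + 0.11 + 0.4458) ≈ 2.314391, MB₂ = 560 + 103.8 = 663.8, so M₂ = 2.314391 × 663.8 ≈ 1536.2927 billion.
ΔM = M₂ − M₁ = 1536.2927 − 1247.9163 = 288.3764 billion.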